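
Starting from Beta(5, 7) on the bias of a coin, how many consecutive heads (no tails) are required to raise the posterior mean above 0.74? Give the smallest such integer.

k = 15

After k heads and 0 tails the posterior is Beta(5+k, 7), with mean (5+k)/(5+7+k).
Set (5+k)/(12+k) > 0.74 and solve: k > (0.74·12 − 5)/(1 − 0.74) = 14.923.
The smallest integer exceeding 14.923 is 15.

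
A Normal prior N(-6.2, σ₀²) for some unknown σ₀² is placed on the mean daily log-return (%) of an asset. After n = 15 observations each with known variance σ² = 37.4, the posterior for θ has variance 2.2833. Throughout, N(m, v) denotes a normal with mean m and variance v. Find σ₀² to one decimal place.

σ₀² = 27.1

Posterior precision equals prior precision plus data precision: 1/σ_n² = 1/σ₀² + n/σ².
So 1/σ₀² = 1/2.2833 − 15/37.4 = 0.437963 − 0.401070 = 0.036893.
Hence σ₀² = 1/0.036893 ≈ 27.1.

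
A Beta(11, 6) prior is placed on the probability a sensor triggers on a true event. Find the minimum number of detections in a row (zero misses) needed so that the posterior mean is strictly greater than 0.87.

After k detections and 0 misses the posterior is Beta(11+k, 6), with mean (11+k)/(11+6+k).
Set (11+k)/(17+k) > 0.87 and solve: k > (0.87·17 − 11)/(1 − 0.87) = 29.154.
The smallest integer exceeding 29.154 is 30.

k = 30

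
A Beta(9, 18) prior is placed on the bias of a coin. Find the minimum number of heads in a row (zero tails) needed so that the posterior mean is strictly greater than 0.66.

k = 26

After k heads and 0 tails the posterior is Beta(9+k, 18), with mean (9+k)/(9+18+k).
Set (9+k)/(27+k) > 0.66 and solve: k > (0.66·27 − 9)/(1 − 0.66) = 25.941.
The smallest integer exceeding 25.941 is 26, and checking k=26: (35)/(53) = 0.6604 > 0.66.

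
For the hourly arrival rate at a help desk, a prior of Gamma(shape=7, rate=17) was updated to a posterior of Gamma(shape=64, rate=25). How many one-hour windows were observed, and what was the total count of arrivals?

n = 8 one-hour windows with total 57 arrivals

Gamma–Poisson conjugacy: posterior shape = α + Σxᵢ, posterior rate = β + n.
Matching: Σxᵢ = 64 − 7 = 57 and n = 25 − 17 = 8.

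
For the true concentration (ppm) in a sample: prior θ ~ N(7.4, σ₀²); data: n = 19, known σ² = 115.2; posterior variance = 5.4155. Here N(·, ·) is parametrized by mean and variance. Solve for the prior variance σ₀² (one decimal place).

Posterior precision equals prior precision plus data precision: 1/σ_n² = 1/σ₀² + n/σ².
So 1/σ₀² = 1/5.4155 − 19/115.2 = 0.184655 − 0.164931 = 0.019724.
Hence σ₀² = 1/0.019724 ≈ 50.7.

σ₀² = 50.7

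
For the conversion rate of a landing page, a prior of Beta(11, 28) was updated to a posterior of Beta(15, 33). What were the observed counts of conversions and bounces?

4 conversions and 5 bounces

Under Beta–binomial conjugacy the posterior parameters are (α+s, β+f).
So s = 15 − 11 = 4 and f = 33 − 28 = 5.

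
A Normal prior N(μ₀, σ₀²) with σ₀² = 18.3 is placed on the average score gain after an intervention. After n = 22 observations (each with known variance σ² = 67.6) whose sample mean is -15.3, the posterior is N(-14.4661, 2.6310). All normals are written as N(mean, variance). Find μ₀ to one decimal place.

μ₀ = -9.5

The posterior mean is a precision-weighted average: μ_n = (τ₀μ₀ + τ_data·x̄)/(τ₀+τ_data), with τ₀=1/σ₀² and τ_data=n/σ².
Here τ₀ = 1/18.3 = 0.054645 and τ_data = 22/67.6 = 0.325444, so τ_n = 0.380089.
Rearranging for μ₀: μ₀ = (μ_n·τ_n − τ_data·x̄)/τ₀ = (-14.4661·0.380089 − 0.325444·-15.3) / 0.054645 = -0.519112/0.054645 ≈ -9.5.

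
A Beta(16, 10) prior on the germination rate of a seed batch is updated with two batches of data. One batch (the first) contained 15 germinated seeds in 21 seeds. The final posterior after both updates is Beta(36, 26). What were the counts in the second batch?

Because Beta–binomial updating is additive in the counts, the combined data contributed (α_post−α_prior, β_post−β_prior) successes and failures.
Total across both batches: 36−16=20 germinated seeds, 26−10=16 non-germinating seeds.
Subtract the first batch: 20−15=5 germinated seeds and 16−6=10 non-germinating seeds.

5 germinated seeds and 10 non-germinating seeds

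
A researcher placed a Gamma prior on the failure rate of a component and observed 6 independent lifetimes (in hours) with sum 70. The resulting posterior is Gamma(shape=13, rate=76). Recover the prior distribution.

Gamma(shape=7, rate=6)

Gamma–exponential conjugacy: posterior shape = α + n, posterior rate = β + Σtᵢ.
So α = 13 − 6 = 7 and β = 76 − 70 = 6.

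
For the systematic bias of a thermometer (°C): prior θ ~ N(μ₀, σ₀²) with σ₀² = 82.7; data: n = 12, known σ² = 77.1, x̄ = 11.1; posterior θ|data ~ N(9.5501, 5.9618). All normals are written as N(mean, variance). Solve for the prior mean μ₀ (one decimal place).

μ₀ = -10.4

With known observation variance, the Normal–Normal posterior has precision τ_n = τ₀ + n/σ² and mean μ_n = (τ₀μ₀ + (n/σ²)x̄)/τ_n.
Here τ₀ = 1/82.7 = 0.012092 and τ_data = 12/77.1 = 0.155642, so τ_n = 0.167734.
Rearranging for μ₀: μ₀ = (μ_n·τ_n − τ_data·x̄)/τ₀ = (9.5501·0.167734 − 0.155642·11.1) / 0.012092 = -0.125750/0.012092 ≈ -10.4.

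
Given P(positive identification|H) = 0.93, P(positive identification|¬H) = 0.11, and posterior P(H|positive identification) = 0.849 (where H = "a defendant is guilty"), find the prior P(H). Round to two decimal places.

P(H) = 0.40

Bayes' rule in odds form gives O(H|E) = O(H)·[P(E|H)/P(E|¬H)], hence O(H) = O(H|E)/LR.
Posterior odds = 0.849/(1−0.849) = 5.6225. LR = 0.93/0.11 = 8.4545.
Prior odds = 5.6225/8.4545 = 0.6650, so P(H) = 0.6650/(1+0.6650) ≈ 0.40.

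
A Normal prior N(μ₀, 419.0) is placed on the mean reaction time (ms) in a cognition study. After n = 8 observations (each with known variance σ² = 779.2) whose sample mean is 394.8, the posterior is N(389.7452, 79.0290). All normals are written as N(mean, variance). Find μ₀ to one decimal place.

With known observation variance, the Normal–Normal posterior has precision τ_n = τ₀ + n/σ² and mean μ_n = (τ₀μ₀ + (n/σ²)x̄)/τ_n.
Here τ₀ = 1/419.0 = 0.002387 and τ_data = 8/779.2 = 0.010267, so τ_n = 0.012654.
Rearranging for μ₀: μ₀ = (μ_n·τ_n − τ_data·x̄)/τ₀ = (389.7452·0.012654 − 0.010267·394.8) / 0.002387 = 0.878424/0.002387 ≈ 368.0.

μ₀ = 368.0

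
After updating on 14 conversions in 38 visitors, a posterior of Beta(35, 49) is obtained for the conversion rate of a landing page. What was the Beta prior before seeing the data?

A Beta(α, β) prior with s successes and f failures in binomial data gives a Beta(α+s, β+f) posterior.
So α = 35 − 14 = 21 and β = 49 − 24 = 25.

Beta(21, 25)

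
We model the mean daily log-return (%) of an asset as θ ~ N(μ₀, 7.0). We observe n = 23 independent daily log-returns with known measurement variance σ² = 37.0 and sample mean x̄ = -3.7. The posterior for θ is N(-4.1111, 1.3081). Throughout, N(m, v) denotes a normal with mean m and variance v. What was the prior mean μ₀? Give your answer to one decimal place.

μ₀ = -5.9

With known observation variance, the Normal–Normal posterior has precision τ_n = τ₀ + n/σ² and mean μ_n = (τ₀μ₀ + (n/σ²)x̄)/τ_n.
Here τ₀ = 1/7.0 = 0.142857 and τ_data = 23/37.0 = 0.621622, so τ_n = 0.764479.
Rearranging for μ₀: μ₀ = (μ_n·τ_n − τ_data·x̄)/τ₀ = (-4.1111·0.764479 − 0.621622·-3.7) / 0.142857 = -0.842848/0.142857 ≈ -5.9.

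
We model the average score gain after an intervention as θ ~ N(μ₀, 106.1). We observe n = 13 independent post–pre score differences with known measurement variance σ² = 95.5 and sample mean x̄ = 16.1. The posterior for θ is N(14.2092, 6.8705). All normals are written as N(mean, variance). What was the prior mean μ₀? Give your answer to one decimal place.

The posterior mean is a precision-weighted average: μ_n = (τ₀μ₀ + τ_data·x̄)/(τ₀+τ_data), with τ₀=1/σ₀² and τ_data=n/σ².
Here τ₀ = 1/106.1 = 0.009425 and τ_data = 13/95.5 = 0.136126, so τ_n = 0.145551.
Rearranging for μ₀: μ₀ = (μ_n·τ_n − τ_data·x̄)/τ₀ = (14.2092·0.145551 − 0.136126·16.1) / 0.009425 = -0.123465/0.009425 ≈ -13.1.

μ₀ = -13.1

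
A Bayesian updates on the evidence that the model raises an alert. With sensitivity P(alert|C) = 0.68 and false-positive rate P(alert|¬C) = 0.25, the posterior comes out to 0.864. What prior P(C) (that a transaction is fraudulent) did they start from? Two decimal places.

Bayes' rule in odds form gives O(C|E) = O(C)·[P(E|C)/P(E|¬C)], hence O(C) = O(C|E)/LR.
Posterior odds = 0.864/(1−0.864) = 6.3529. LR = 0.68/0.25 = 2.7200.
Prior odds = 6.3529/2.7200 = 2.3356, so P(C) = 2.3356/(1+2.3356) ≈ 0.70.

P(C) = 0.70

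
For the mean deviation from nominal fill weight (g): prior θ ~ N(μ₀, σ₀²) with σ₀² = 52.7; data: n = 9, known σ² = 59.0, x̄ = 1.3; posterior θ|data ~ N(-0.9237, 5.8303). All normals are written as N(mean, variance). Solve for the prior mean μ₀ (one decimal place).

The posterior mean is a precision-weighted average: μ_n = (τ₀μ₀ + τ_data·x̄)/(τ₀+τ_data), with τ₀=1/σ₀² and τ_data=n/σ².
Here τ₀ = 1/52.7 = 0.018975 and τ_data = 9/59.0 = 0.152542, so τ_n = 0.171517.
Rearranging for μ₀: μ₀ = (μ_n·τ_n − τ_data·x̄)/τ₀ = (-0.9237·0.171517 − 0.152542·1.3) / 0.018975 = -0.356735/0.018975 ≈ -18.8.

μ₀ = -18.8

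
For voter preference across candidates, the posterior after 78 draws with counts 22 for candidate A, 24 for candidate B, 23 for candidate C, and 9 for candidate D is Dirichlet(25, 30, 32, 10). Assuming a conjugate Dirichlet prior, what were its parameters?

Dirichlet(3, 6, 9, 1)

For a Dirichlet(α) prior with multinomial counts c, the posterior is Dirichlet(α + c) componentwise.
Subtract each count from the matching posterior parameter: 25−22=3, 30−24=6, 32−23=9, 10−9=1.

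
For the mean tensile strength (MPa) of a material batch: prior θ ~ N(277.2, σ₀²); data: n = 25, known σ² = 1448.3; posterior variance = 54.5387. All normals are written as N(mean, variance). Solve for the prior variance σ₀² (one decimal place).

σ₀² = 931.1

For the Normal–Normal model with known σ², precisions add: τ_n = τ₀ + n/σ².
So 1/σ₀² = 1/54.5387 − 25/1448.3 = 0.018336 − 0.017262 = 0.001074.
Hence σ₀² = 1/0.001074 ≈ 931.1.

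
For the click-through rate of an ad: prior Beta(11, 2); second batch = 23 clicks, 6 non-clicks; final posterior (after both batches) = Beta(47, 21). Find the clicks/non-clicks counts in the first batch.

13 clicks and 13 non-clicks

Because Beta–binomial updating is additive in the counts, the combined data contributed (α_post−α_prior, β_post−β_prior) successes and failures.
Total across both batches: 47−11=36 clicks, 21−2=19 non-clicks.
Subtract the second batch: 36−23=13 clicks and 19−6=13 non-clicks.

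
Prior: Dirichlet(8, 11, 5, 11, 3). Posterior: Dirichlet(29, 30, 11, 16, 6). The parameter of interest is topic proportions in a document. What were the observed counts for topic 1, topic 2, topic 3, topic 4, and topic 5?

For a Dirichlet(α) prior with multinomial counts c, the posterior is Dirichlet(α + c) componentwise.
Counts are posterior − prior componentwise: 29−8=21, 30−11=19, 11−5=6, 16−11=5, 6−3=3.

counts (21, 19, 6, 5, 3)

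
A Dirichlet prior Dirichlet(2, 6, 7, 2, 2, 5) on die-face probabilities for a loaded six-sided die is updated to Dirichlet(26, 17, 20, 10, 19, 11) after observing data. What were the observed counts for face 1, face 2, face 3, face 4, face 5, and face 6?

For a Dirichlet(α) prior with multinomial counts c, the posterior is Dirichlet(α + c) componentwise.
Counts are posterior − prior componentwise: 26−2=24, 17−6=11, 20−7=13, 10−2=8, 19−2=17, 11−5=6.

counts (24, 11, 13, 8, 17, 6)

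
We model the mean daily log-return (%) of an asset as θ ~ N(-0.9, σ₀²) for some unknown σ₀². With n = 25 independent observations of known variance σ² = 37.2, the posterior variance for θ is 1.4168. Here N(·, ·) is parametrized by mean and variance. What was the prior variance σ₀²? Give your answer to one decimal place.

σ₀² = 29.6

For the Normal–Normal model with known σ², precisions add: τ_n = τ₀ + n/σ².
So 1/σ₀² = 1/1.4168 − 25/37.2 = 0.705816 − 0.672043 = 0.033773.
Hence σ₀² = 1/0.033773 ≈ 29.6.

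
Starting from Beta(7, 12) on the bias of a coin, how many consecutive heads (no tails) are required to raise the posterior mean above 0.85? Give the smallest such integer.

After k heads and 0 tails the posterior is Beta(7+k, 12), with mean (7+k)/(7+12+k).
Set (7+k)/(19+k) > 0.85 and solve: k > (0.85·19 − 7)/(1 − 0.85) = 61.000.
The smallest integer exceeding 61.000 is 62, and checking k=62: (69)/(81) = 0.8519 > 0.85.

k = 62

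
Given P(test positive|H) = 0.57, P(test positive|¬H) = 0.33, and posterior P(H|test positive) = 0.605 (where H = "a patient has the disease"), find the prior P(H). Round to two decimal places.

P(H) = 0.47

Bayes' rule in odds form gives O(H|E) = O(H)·[P(E|H)/P(E|¬H)], hence O(H) = O(H|E)/LR.
Posterior odds = 0.605/(1−0.605) = 1.5316. LR = 0.57/0.33 = 1.7273.
Prior odds = 1.5316/1.7273 = 0.8867, so P(H) = 0.8867/(1+0.8867) ≈ 0.47.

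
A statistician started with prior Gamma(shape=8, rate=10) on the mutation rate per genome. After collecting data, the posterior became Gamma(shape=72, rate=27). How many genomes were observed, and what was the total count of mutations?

A Gamma(α, β) prior (rate parametrization) on a Poisson rate with n observations summing to S gives posterior Gamma(α+S, β+n).
Matching: Σxᵢ = 72 − 8 = 64 and n = 27 − 10 = 17.

n = 17 genomes with total 64 mutations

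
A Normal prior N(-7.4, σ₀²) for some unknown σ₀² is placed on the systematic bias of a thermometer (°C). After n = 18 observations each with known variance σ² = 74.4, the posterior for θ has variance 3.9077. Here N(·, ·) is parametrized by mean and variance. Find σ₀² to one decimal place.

For the Normal–Normal model with known σ², precisions add: τ_n = τ₀ + n/σ².
So 1/σ₀² = 1/3.9077 − 18/74.4 = 0.255905 − 0.241935 = 0.013970.
Hence σ₀² = 1/0.013970 ≈ 71.6.

σ₀² = 71.6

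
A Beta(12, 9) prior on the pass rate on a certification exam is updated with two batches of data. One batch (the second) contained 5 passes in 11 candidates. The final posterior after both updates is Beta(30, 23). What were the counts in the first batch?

Because Beta–binomial updating is additive in the counts, the combined data contributed (α_post−α_prior, β_post−β_prior) successes and failures.
Total across both batches: 30−12=18 passes, 23−9=14 failures.
Subtract the second batch: 18−5=13 passes and 14−6=8 failures.

13 passes and 8 failures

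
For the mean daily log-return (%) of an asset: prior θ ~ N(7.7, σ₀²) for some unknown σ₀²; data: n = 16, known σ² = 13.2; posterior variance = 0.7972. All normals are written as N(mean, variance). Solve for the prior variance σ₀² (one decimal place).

For the Normal–Normal model with known σ², precisions add: τ_n = τ₀ + n/σ².
So 1/σ₀² = 1/0.7972 − 16/13.2 = 1.254390 − 1.212121 = 0.042269.
Hence σ₀² = 1/0.042269 ≈ 23.7.

σ₀² = 23.7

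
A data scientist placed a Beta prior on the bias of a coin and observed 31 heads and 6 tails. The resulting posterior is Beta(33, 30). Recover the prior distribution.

Beta(2, 24)

Under Beta–binomial conjugacy the posterior parameters are (α+s, β+f).
Subtract the data counts: 33−31=2, 30−6=24.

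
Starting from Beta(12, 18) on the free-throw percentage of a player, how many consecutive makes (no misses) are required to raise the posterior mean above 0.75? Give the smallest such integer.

k = 43

After k makes and 0 misses the posterior is Beta(12+k, 18), with mean (12+k)/(12+18+k).
Set (12+k)/(30+k) > 0.75 and solve: k > (0.75·30 − 12)/(1 − 0.75) = 42.000.
The smallest integer exceeding 42.000 is 43, and checking k=43: (55)/(73) = 0.7534 > 0.75.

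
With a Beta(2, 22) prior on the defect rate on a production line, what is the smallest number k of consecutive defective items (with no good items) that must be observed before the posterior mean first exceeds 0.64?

k = 38

After k defective items and 0 good items the posterior is Beta(2+k, 22), with mean (2+k)/(2+22+k).
Set (2+k)/(24+k) > 0.64 and solve: k > (0.64·24 − 2)/(1 − 0.64) = 37.111.
The smallest integer exceeding 37.111 is 38, and checking k=38: (40)/(62) = 0.6452 > 0.64.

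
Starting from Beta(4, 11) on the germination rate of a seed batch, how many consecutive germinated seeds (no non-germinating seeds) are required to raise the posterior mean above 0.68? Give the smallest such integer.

After k germinated seeds and 0 non-germinating seeds the posterior is Beta(4+k, 11), with mean (4+k)/(4+11+k).
Set (4+k)/(15+k) > 0.68 and solve: k > (0.68·15 − 4)/(1 − 0.68) = 19.375.
The smallest integer exceeding 19.375 is 20, and checking k=20: (24)/(35) = 0.6857 > 0.68.

k = 20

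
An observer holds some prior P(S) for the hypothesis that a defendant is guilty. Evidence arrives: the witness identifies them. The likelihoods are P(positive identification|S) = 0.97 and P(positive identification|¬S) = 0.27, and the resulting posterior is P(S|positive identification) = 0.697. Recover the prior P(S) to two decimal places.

In odds form, posterior odds = prior odds × likelihood ratio, so prior odds = posterior odds ÷ LR.
Posterior odds = 0.697/(1−0.697) = 2.3003. LR = 0.97/0.27 = 3.5926.
Prior odds = 2.3003/3.5926 = 0.6403, so P(S) = 0.6403/(1+0.6403) ≈ 0.39.

P(S) = 0.39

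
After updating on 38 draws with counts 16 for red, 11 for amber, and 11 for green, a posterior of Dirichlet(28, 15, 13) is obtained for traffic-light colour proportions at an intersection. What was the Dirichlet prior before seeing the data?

For a Dirichlet(α) prior with multinomial counts c, the posterior is Dirichlet(α + c) componentwise.
Subtract each count from the matching posterior parameter: 28−16=12, 15−11=4, 13−11=2.

Dirichlet(12, 4, 2)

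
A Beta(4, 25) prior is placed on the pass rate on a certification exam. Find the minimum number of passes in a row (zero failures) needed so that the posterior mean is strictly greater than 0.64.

k = 41

After k passes and 0 failures the posterior is Beta(4+k, 25), with mean (4+k)/(4+25+k).
Set (4+k)/(29+k) > 0.64 and solve: k > (0.64·29 − 4)/(1 − 0.64) = 40.444.
The smallest integer exceeding 40.444 is 41, and checking k=41: (45)/(70) = 0.6429 > 0.64.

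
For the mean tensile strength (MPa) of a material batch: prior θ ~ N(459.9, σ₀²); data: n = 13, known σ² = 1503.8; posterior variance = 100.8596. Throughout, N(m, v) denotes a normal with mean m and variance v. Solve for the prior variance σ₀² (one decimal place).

σ₀² = 787.4

Posterior precision equals prior precision plus data precision: 1/σ_n² = 1/σ₀² + n/σ².
So 1/σ₀² = 1/100.8596 − 13/1503.8 = 0.009915 − 0.008645 = 0.001270.
Hence σ₀² = 1/0.001270 ≈ 787.4.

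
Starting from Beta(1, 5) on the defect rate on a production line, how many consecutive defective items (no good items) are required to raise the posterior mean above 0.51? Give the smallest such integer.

k = 5

After k defective items and 0 good items the posterior is Beta(1+k, 5), with mean (1+k)/(1+5+k).
Set (1+k)/(6+k) > 0.51 and solve: k > (0.51·6 − 1)/(1 − 0.51) = 4.204.
The smallest integer exceeding 4.204 is 5, and checking k=5: (6)/(11) = 0.5455 > 0.51.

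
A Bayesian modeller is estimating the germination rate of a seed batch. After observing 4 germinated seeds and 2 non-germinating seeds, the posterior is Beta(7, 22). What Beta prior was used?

A Beta(α, β) prior with s successes and f failures in binomial data gives a Beta(α+s, β+f) posterior.
So α = 7 − 4 = 3 and β = 22 − 2 = 20.

Beta(3, 20)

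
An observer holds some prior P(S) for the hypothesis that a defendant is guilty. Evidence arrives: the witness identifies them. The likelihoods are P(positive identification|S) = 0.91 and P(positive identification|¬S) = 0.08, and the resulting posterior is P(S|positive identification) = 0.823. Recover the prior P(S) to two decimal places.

Bayes' rule in odds form gives O(S|E) = O(S)·[P(E|S)/P(E|¬S)], hence O(S) = O(S|E)/LR.
Posterior odds = 0.823/(1−0.823) = 4.6497. LR = 0.91/0.08 = 11.3750.
Prior odds = 4.6497/11.3750 = 0.4088, so P(S) = 0.4088/(1+0.4088) ≈ 0.29.

P(S) = 0.29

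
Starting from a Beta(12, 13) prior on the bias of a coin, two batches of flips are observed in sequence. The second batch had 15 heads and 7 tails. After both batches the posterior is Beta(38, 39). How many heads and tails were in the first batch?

11 heads and 19 tails

Sequential conjugate updates are equivalent to a single update on the pooled data, so total successes = posterior α − prior α and total failures = posterior β − prior β.
Total across both batches: 38−12=26 heads, 39−13=26 tails.
Subtract the second batch: 26−15=11 heads and 26−7=19 tails.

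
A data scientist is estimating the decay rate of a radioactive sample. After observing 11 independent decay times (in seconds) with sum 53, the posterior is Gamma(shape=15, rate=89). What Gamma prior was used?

Gamma(shape=4, rate=36)

Gamma–exponential conjugacy: posterior shape = α + n, posterior rate = β + Σtᵢ.
So α = 15 − 11 = 4 and β = 89 − 53 = 36.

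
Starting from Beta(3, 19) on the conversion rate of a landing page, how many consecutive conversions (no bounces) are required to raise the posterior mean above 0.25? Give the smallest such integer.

k = 4

After k conversions and 0 bounces the posterior is Beta(3+k, 19), with mean (3+k)/(3+19+k).
Set (3+k)/(22+k) > 0.25 and solve: k > (0.25·22 − 3)/(1 − 0.25) = 3.333.
The smallest integer exceeding 3.333 is 4.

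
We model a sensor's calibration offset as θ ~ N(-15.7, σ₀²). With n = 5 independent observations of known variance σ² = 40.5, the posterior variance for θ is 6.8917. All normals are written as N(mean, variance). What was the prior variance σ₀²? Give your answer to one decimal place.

For the Normal–Normal model with known σ², precisions add: τ_n = τ₀ + n/σ².
So 1/σ₀² = 1/6.8917 − 5/40.5 = 0.145102 − 0.123457 = 0.021645.
Hence σ₀² = 1/0.021645 ≈ 46.2.

σ₀² = 46.2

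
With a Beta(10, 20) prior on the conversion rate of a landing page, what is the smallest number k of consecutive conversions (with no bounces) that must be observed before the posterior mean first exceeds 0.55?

After k conversions and 0 bounces the posterior is Beta(10+k, 20), with mean (10+k)/(10+20+k).
Set (10+k)/(30+k) > 0.55 and solve: k > (0.55·30 − 10)/(1 − 0.55) = 14.444.
The smallest integer exceeding 14.444 is 15, and checking k=15: (25)/(45) = 0.5556 > 0.55.

k = 15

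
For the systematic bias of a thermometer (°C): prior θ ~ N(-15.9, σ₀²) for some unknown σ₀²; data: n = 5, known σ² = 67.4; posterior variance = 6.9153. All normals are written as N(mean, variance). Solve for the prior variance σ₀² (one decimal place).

σ₀² = 14.2

For the Normal–Normal model with known σ², precisions add: τ_n = τ₀ + n/σ².
So 1/σ₀² = 1/6.9153 − 5/67.4 = 0.144607 − 0.074184 = 0.070423.
Hence σ₀² = 1/0.070423 ≈ 14.2.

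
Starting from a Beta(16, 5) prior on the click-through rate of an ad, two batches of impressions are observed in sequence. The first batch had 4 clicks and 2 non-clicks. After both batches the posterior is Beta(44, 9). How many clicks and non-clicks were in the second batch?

Because Beta–binomial updating is additive in the counts, the combined data contributed (α_post−α_prior, β_post−β_prior) successes and failures.
Total across both batches: 44−16=28 clicks, 9−5=4 non-clicks.
Subtract the first batch: 28−4=24 clicks and 4−2=2 non-clicks.

24 clicks and 2 non-clicks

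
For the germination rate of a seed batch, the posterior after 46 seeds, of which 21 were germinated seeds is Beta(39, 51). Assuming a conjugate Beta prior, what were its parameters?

A Beta(α, β) prior with s successes and f failures in binomial data gives a Beta(α+s, β+f) posterior.
Subtract the data counts: 39−21=18, 51−25=26.

Beta(18, 26)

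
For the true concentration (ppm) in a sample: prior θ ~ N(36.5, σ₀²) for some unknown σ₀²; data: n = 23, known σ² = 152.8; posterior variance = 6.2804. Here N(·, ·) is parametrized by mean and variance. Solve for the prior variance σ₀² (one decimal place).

For the Normal–Normal model with known σ², precisions add: τ_n = τ₀ + n/σ².
So 1/σ₀² = 1/6.2804 − 23/152.8 = 0.159226 − 0.150524 = 0.008702.
Hence σ₀² = 1/0.008702 ≈ 114.9.

σ₀² = 114.9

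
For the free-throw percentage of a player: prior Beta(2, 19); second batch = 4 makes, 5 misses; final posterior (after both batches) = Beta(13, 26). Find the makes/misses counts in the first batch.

7 makes and 2 misses

Because Beta–binomial updating is additive in the counts, the combined data contributed (α_post−α_prior, β_post−β_prior) successes and failures.
Total across both batches: 13−2=11 makes, 26−19=7 misses.
Subtract the second batch: 11−4=7 makes and 7−5=2 misses.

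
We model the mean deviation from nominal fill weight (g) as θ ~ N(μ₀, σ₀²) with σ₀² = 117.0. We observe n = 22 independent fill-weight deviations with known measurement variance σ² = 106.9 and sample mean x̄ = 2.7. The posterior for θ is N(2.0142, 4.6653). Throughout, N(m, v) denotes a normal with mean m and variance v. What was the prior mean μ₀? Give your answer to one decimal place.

μ₀ = -14.5

With known observation variance, the Normal–Normal posterior has precision τ_n = τ₀ + n/σ² and mean μ_n = (τ₀μ₀ + (n/σ²)x̄)/τ_n.
Here τ₀ = 1/117.0 = 0.008547 and τ_data = 22/106.9 = 0.205800, so τ_n = 0.214347.
Rearranging for μ₀: μ₀ = (μ_n·τ_n − τ_data·x̄)/τ₀ = (2.0142·0.214347 − 0.205800·2.7) / 0.008547 = -0.123922/0.008547 ≈ -14.5.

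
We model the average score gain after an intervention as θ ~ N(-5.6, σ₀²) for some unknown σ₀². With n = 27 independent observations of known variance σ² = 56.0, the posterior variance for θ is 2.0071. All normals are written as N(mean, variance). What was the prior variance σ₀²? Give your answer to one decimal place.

σ₀² = 62.2

Posterior precision equals prior precision plus data precision: 1/σ_n² = 1/σ₀² + n/σ².
So 1/σ₀² = 1/2.0071 − 27/56.0 = 0.498231 − 0.482143 = 0.016088.
Hence σ₀² = 1/0.016088 ≈ 62.2.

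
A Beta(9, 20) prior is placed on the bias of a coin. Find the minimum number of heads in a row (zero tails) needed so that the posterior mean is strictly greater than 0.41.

k = 5

After k heads and 0 tails the posterior is Beta(9+k, 20), with mean (9+k)/(9+20+k).
Set (9+k)/(29+k) > 0.41 and solve: k > (0.41·29 − 9)/(1 − 0.41) = 4.898.
The smallest integer exceeding 4.898 is 5.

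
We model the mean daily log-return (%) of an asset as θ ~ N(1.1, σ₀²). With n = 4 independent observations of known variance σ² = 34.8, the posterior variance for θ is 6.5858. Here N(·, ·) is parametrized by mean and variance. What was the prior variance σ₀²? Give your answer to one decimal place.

σ₀² = 27.1

Posterior precision equals prior precision plus data precision: 1/σ_n² = 1/σ₀² + n/σ².
So 1/σ₀² = 1/6.5858 − 4/34.8 = 0.151842 − 0.114943 = 0.036899.
Hence σ₀² = 1/0.036899 ≈ 27.1.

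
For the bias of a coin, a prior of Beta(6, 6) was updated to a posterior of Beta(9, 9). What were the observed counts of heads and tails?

Under Beta–binomial conjugacy the posterior parameters are (α+s, β+f).
So s = 9 − 6 = 3 and f = 9 − 6 = 3.

3 heads and 3 tails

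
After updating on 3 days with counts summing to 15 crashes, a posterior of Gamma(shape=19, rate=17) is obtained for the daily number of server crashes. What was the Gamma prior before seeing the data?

Gamma–Poisson conjugacy: posterior shape = α + Σxᵢ, posterior rate = β + n.
So α = 19 − 15 = 4 and β = 17 − 3 = 14.

Gamma(shape=4, rate=14)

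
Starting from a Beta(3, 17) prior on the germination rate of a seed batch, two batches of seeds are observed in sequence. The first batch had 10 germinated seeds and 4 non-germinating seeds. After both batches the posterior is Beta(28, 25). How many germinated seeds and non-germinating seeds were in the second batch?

15 germinated seeds and 4 non-germinating seeds

Because Beta–binomial updating is additive in the counts, the combined data contributed (α_post−α_prior, β_post−β_prior) successes and failures.
Total across both batches: 28−3=25 germinated seeds, 25−17=8 non-germinating seeds.
Subtract the first batch: 25−10=15 germinated seeds and 8−4=4 non-germinating seeds.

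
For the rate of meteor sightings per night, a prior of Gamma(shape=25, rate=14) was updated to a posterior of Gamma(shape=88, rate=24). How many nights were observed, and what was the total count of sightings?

Gamma–Poisson conjugacy: posterior shape = α + Σxᵢ, posterior rate = β + n.
Matching: Σxᵢ = 88 − 25 = 63 and n = 24 − 14 = 10.

n = 10 nights with total 63 sightings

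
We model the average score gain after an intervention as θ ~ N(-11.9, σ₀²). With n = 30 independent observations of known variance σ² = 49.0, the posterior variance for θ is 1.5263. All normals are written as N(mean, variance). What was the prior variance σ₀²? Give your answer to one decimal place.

σ₀² = 23.3

Posterior precision equals prior precision plus data precision: 1/σ_n² = 1/σ₀² + n/σ².
So 1/σ₀² = 1/1.5263 − 30/49.0 = 0.655179 − 0.612245 = 0.042934.
Hence σ₀² = 1/0.042934 ≈ 23.3.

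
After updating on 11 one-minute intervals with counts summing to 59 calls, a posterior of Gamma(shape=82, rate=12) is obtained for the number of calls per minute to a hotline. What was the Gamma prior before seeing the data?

Gamma–Poisson conjugacy: posterior shape = α + Σxᵢ, posterior rate = β + n.
So α = 82 − 59 = 23 and β = 12 − 11 = 1.

Gamma(shape=23, rate=1)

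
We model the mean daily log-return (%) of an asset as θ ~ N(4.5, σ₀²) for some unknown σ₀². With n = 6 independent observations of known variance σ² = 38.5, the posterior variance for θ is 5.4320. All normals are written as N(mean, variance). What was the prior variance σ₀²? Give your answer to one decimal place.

σ₀² = 35.4

For the Normal–Normal model with known σ², precisions add: τ_n = τ₀ + n/σ².
So 1/σ₀² = 1/5.4320 − 6/38.5 = 0.184094 − 0.155844 = 0.028250.
Hence σ₀² = 1/0.028250 ≈ 35.4.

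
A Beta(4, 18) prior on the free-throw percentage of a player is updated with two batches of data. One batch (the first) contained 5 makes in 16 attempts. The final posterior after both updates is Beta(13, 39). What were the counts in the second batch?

4 makes and 10 misses

Because Beta–binomial updating is additive in the counts, the combined data contributed (α_post−α_prior, β_post−β_prior) successes and failures.
Total across both batches: 13−4=9 makes, 39−18=21 misses.
Subtract the first batch: 9−5=4 makes and 21−11=10 misses.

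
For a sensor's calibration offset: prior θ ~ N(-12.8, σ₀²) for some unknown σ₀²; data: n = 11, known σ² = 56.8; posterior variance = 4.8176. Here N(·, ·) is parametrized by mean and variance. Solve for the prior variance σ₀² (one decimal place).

σ₀² = 71.9

For the Normal–Normal model with known σ², precisions add: τ_n = τ₀ + n/σ².
So 1/σ₀² = 1/4.8176 − 11/56.8 = 0.207572 − 0.193662 = 0.013910.
Hence σ₀² = 1/0.013910 ≈ 71.9.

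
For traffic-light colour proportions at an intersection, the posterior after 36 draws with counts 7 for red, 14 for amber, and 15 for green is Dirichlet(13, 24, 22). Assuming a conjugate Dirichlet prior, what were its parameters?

Dirichlet(6, 10, 7)

For a Dirichlet(α) prior with multinomial counts c, the posterior is Dirichlet(α + c) componentwise.
Subtract each count from the matching posterior parameter: 13−7=6, 24−14=10, 22−15=7.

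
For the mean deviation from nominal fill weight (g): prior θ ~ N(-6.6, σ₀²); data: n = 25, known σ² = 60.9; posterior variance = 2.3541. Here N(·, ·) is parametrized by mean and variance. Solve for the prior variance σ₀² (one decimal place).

For the Normal–Normal model with known σ², precisions add: τ_n = τ₀ + n/σ².
So 1/σ₀² = 1/2.3541 − 25/60.9 = 0.424791 − 0.410509 = 0.014282.
Hence σ₀² = 1/0.014282 ≈ 70.0.

σ₀² = 70.0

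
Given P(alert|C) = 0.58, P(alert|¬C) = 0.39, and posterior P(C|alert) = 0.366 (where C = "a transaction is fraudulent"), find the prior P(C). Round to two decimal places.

In odds form, posterior odds = prior odds × likelihood ratio, so prior odds = posterior odds ÷ LR.
Posterior odds = 0.366/(1−0.366) = 0.5773. LR = 0.58/0.39 = 1.4872.
Prior odds = 0.5773/1.4872 = 0.3882, so P(C) = 0.3882/(1+0.3882) ≈ 0.28.

P(C) = 0.28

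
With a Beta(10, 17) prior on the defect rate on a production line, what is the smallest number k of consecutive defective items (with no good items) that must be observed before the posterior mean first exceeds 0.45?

k = 4

After k defective items and 0 good items the posterior is Beta(10+k, 17), with mean (10+k)/(10+17+k).
Set (10+k)/(27+k) > 0.45 and solve: k > (0.45·27 − 10)/(1 − 0.45) = 3.909.
The smallest integer exceeding 3.909 is 4, and checking k=4: (14)/(31) = 0.4516 > 0.45.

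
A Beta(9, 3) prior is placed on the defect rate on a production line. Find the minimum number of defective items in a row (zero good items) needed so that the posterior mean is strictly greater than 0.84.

k = 7

After k defective items and 0 good items the posterior is Beta(9+k, 3), with mean (9+k)/(9+3+k).
Set (9+k)/(12+k) > 0.84 and solve: k > (0.84·12 − 9)/(1 − 0.84) = 6.750.
The smallest integer exceeding 6.750 is 7, and checking k=7: (16)/(19) = 0.8421 > 0.84.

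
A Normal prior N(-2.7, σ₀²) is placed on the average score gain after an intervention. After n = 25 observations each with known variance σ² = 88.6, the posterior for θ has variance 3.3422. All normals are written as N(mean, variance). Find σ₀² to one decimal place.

σ₀² = 58.7

For the Normal–Normal model with known σ², precisions add: τ_n = τ₀ + n/σ².
So 1/σ₀² = 1/3.3422 − 25/88.6 = 0.299204 − 0.282167 = 0.017037.
Hence σ₀² = 1/0.017037 ≈ 58.7.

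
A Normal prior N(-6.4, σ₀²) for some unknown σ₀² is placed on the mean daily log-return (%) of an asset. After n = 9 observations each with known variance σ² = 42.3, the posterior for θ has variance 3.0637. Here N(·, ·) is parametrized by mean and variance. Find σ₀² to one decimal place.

σ₀² = 8.8

For the Normal–Normal model with known σ², precisions add: τ_n = τ₀ + n/σ².
So 1/σ₀² = 1/3.0637 − 9/42.3 = 0.326403 − 0.212766 = 0.113637.
Hence σ₀² = 1/0.113637 ≈ 8.8.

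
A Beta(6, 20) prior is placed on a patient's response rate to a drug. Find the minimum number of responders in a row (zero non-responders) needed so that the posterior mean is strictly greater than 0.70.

After k responders and 0 non-responders the posterior is Beta(6+k, 20), with mean (6+k)/(6+20+k).
Set (6+k)/(26+k) > 0.70 and solve: k > (0.70·26 − 6)/(1 − 0.70) = 40.667.
The smallest integer exceeding 40.667 is 41.

k = 41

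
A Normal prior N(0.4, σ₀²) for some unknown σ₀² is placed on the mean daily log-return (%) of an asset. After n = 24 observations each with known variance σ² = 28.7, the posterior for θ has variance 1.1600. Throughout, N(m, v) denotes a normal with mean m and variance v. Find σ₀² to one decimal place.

For the Normal–Normal model with known σ², precisions add: τ_n = τ₀ + n/σ².
So 1/σ₀² = 1/1.1600 − 24/28.7 = 0.862069 − 0.836237 = 0.025832.
Hence σ₀² = 1/0.025832 ≈ 38.7.

σ₀² = 38.7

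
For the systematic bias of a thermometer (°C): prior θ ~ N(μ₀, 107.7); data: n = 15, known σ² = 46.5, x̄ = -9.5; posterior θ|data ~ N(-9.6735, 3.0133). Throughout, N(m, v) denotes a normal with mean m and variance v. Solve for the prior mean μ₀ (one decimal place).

μ₀ = -15.7

The posterior mean is a precision-weighted average: μ_n = (τ₀μ₀ + τ_data·x̄)/(τ₀+τ_data), with τ₀=1/σ₀² and τ_data=n/σ².
Here τ₀ = 1/107.7 = 0.009285 and τ_data = 15/46.5 = 0.322581, so τ_n = 0.331866.
Rearranging for μ₀: μ₀ = (μ_n·τ_n − τ_data·x̄)/τ₀ = (-9.6735·0.331866 − 0.322581·-9.5) / 0.009285 = -0.145786/0.009285 ≈ -15.7.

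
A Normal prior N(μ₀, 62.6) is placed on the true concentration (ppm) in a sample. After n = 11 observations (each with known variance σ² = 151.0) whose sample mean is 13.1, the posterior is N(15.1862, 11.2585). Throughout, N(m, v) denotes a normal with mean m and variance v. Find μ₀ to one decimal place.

The posterior mean is a precision-weighted average: μ_n = (τ₀μ₀ + τ_data·x̄)/(τ₀+τ_data), with τ₀=1/σ₀² and τ_data=n/σ².
Here τ₀ = 1/62.6 = 0.015974 and τ_data = 11/151.0 = 0.072848, so τ_n = 0.088822.
Rearranging for μ₀: μ₀ = (μ_n·τ_n − τ_data·x̄)/τ₀ = (15.1862·0.088822 − 0.072848·13.1) / 0.015974 = 0.394560/0.015974 ≈ 24.7.

μ₀ = 24.7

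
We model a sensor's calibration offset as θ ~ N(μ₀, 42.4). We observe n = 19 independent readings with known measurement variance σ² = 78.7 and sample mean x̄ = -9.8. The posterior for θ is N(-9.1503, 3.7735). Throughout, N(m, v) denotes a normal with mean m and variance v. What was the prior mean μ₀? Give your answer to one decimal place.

With known observation variance, the Normal–Normal posterior has precision τ_n = τ₀ + n/σ² and mean μ_n = (τ₀μ₀ + (n/σ²)x̄)/τ_n.
Here τ₀ = 1/42.4 = 0.023585 and τ_data = 19/78.7 = 0.241423, so τ_n = 0.265008.
Rearranging for μ₀: μ₀ = (μ_n·τ_n − τ_data·x̄)/τ₀ = (-9.1503·0.265008 − 0.241423·-9.8) / 0.023585 = -0.058957/0.023585 ≈ -2.5.

μ₀ = -2.5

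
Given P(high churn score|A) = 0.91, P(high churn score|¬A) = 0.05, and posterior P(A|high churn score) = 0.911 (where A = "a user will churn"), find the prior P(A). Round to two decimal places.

P(A) = 0.36

Bayes' rule in odds form gives O(A|E) = O(A)·[P(E|A)/P(E|¬A)], hence O(A) = O(A|E)/LR.
Posterior odds = 0.911/(1−0.911) = 10.2360. LR = 0.91/0.05 = 18.2000.
Prior odds = 10.2360/18.2000 = 0.5624, so P(A) = 0.5624/(1+0.5624) ≈ 0.36.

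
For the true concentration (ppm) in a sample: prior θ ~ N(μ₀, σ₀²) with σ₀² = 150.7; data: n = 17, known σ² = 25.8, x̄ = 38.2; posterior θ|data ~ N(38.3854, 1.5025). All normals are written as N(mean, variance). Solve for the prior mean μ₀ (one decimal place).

μ₀ = 56.8

With known observation variance, the Normal–Normal posterior has precision τ_n = τ₀ + n/σ² and mean μ_n = (τ₀μ₀ + (n/σ²)x̄)/τ_n.
Here τ₀ = 1/150.7 = 0.006636 and τ_data = 17/25.8 = 0.658915, so τ_n = 0.665551.
Rearranging for μ₀: μ₀ = (μ_n·τ_n − τ_data·x̄)/τ₀ = (38.3854·0.665551 − 0.658915·38.2) / 0.006636 = 0.376888/0.006636 ≈ 56.8.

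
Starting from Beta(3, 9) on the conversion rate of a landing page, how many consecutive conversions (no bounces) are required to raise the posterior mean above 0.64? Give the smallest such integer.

After k conversions and 0 bounces the posterior is Beta(3+k, 9), with mean (3+k)/(3+9+k).
Set (3+k)/(12+k) > 0.64 and solve: k > (0.64·12 − 3)/(1 − 0.64) = 13.000.
The smallest integer exceeding 13.000 is 14, and checking k=14: (17)/(26) = 0.6538 > 0.64.

k = 14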